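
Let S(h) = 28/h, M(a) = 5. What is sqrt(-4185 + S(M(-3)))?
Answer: I*sqrt(104485)/5 ≈ 64.648*I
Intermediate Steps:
sqrt(-4185 + S(M(-3))) = sqrt(-4185 + 28/5) = sqrt(-20897/5) = I*sqrt(104485)/5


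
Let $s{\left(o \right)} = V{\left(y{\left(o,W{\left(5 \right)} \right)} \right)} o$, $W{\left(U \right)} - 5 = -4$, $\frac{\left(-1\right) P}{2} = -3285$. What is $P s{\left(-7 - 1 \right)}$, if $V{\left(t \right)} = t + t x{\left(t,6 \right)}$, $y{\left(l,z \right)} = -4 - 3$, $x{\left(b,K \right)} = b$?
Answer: $-2207520$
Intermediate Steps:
$P = 6570$ ($P = \left(-2\right) \left(-3285\right) = 6570$)
$W{\left(U \right)} = 1$ ($W{\left(U \right)} = 5 - 4 = 1$)
$y{\left(l,z \right)} = -7$ ($y{\left(l,z \right)} = -4 - 3 = -7$)
$V{\left(t \right)} = t + t^{2}$ ($V{\left(t \right)} = t + t t = t + t^{2}$)
$s{\left(o \right)} = 42 o$ ($s{\left(o \right)} = - 7 \left(1 - 7\right) o = \left(-7\right) \left(-6\right) o = 42 o$)
$P s{\left(-7 - 1 \right)} = 6570 \cdot 42 \left(-7 - 1\right) = 6570 \cdot 42 \left(-8\right) = 6570 \left(-336\right) = -2207520$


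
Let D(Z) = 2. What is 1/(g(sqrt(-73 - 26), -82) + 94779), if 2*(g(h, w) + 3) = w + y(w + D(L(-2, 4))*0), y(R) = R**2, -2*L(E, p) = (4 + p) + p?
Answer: 1/98097 ≈ 1.0194e-5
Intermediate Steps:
L(E, p) = -2 - p (L(E, p) = -((4 + p) + p)/2 = -(4 + 2*p)/2 = -2 - p)
g(h, w) = -3 + w/2 + w**2/2 (g(h, w) = -3 + (w + (w + 2*0)**2)/2 = -3 + (w + (w + 0)**2)/2 = -3 + (w + w**2)/2 = -3 + (w/2 + w**2/2) = -3 + w/2 + w**2/2)
1/(g(sqrt(-73 - 26), -82) + 94779) = 1/((-3 + (1/2)*(-82) + (1/2)*(-82)**2) + 94779) = 1/((-3 - 41 + (1/2)*6724) + 94779) = 1/((-3 - 41 + 3362) + 94779) = 1/(3318 + 94779) = 1/98097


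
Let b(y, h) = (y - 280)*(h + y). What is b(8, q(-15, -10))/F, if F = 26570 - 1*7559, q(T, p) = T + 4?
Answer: 272/6337 ≈ 0.042922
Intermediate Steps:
q(T, p) = 4 + T
b(y, h) = (-280 + y)*(h + y)
F = 19011 (F = 26570 - 7559 = 19011)
b(8, q(-15, -10))/F = (8² - 280*(4 - 15) - 280*8 + (4 - 15)*8)/19011 = (64 - 280*(-11) - 2240 - 11*8)*(1/19011) = (64 + 3080 - 2240 - 88)*(1/19011) = 816*(1/19011) = 272/6337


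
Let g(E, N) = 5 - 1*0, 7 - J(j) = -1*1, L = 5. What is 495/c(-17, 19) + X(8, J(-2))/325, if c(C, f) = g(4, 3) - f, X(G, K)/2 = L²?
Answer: -6407/182 ≈ -35.203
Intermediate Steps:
J(j) = 8 (J(j) = 7 - (-1) = 7 - 1*(-1) = 7 + 1 = 8)
X(G, K) = 50 (X(G, K) = 2*5² = 2*25 = 50)
g(E, N) = 5 (g(E, N) = 5 + 0 = 5)
c(C, f) = 5 - f
495/c(-17, 19) + X(8, J(-2))/325 = 495/(5 - 1*19) + 50/325 = 495/(5 - 19) + 50*(1/325) = 495/(-14) + 2/13 = 495*(-1/14) + 2/13 = -495/14 + 2/13 = -6407/182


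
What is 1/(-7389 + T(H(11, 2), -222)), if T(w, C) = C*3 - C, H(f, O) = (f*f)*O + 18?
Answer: -1/7833 ≈ -0.00012767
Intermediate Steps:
H(f, O) = 18 + O*f² (H(f, O) = f²*O + 18 = O*f² + 18 = 18 + O*f²)
T(w, C) = 2*C (T(w, C) = 3*C - C = 2*C)
1/(-7389 + T(H(11, 2), -222)) = 1/(-7389 + 2*(-222)) = 1/(-7389 - 444) = 1/(-7833) = -1/7833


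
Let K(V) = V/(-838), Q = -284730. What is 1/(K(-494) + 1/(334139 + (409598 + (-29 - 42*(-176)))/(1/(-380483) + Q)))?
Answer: 15167282418241454134/8941140278504380171 ≈ 1.6963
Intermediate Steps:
K(V) = -V/838 (K(V) = V*(-1/838) = -V/838)
1/(K(-494) + 1/(334139 + (409598 + (-29 - 42*(-176)))/(1/(-380483) + Q))) = 1/(-1/838*(-494) + 1/(334139 + (409598 + (-29 - 42*(-176)))/(1/(-380483) - 284730))) = 1/(247/419 + 1/(334139 + (409598 + (-29 + 7392))/(-1/380483 - 284730))) = 1/(247/419 + 1/(334139 + (409598 + 7363)/(-108334924591/380483))) = 1/(247/419 + 1/(334139 + 416961*(-380483/108334924591))) = 1/(247/419 + 1/(334139 - 158646572163/108334924591)) = 1/(247/419 + 1/(36198764721339986/108334924591)) = 1/(247/419 + 108334924591/36198764721339986) = 1/(8941140278504380171/15167282418241454134) = 15167282418241454134/8941140278504380171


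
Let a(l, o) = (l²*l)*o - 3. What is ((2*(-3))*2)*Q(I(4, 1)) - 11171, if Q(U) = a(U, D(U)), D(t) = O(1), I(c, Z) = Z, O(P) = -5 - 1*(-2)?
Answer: -11099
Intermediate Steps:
O(P) = -3 (O(P) = -5 + 2 = -3)
D(t) = -3
a(l, o) = -3 + o*l³ (a(l, o) = l³*o - 3 = o*l³ - 3 = -3 + o*l³)
Q(U) = -3 - 3*U³
((2*(-3))*2)*Q(I(4, 1)) - 11171 = ((2*(-3))*2)*(-3 - 3*1³) - 11171 = (-6*2)*(-3 - 3*1) - 11171 = -12*(-3 - 3) - 11171 = -12*(-6) - 11171 = 72 - 11171 = -11099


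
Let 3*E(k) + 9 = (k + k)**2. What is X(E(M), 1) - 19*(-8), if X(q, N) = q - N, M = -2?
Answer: 460/3 ≈ 153.33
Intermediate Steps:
E(k) = -3 + 4*k**2/3 (E(k) = -3 + (k + k)**2/3 = -3 + (2*k)**2/3 = -3 + (4*k**2)/3 = -3 + 4*k**2/3)
X(E(M), 1) - 19*(-8) = ((-3 + (4/3)*(-2)**2) - 1*1) - 19*(-8) = ((-3 + (4/3)*4) - 1) + 152 = ((-3 + 16/3) - 1) + 152 = (7/3 - 1) + 152 = 4/3 + 152 = 460/3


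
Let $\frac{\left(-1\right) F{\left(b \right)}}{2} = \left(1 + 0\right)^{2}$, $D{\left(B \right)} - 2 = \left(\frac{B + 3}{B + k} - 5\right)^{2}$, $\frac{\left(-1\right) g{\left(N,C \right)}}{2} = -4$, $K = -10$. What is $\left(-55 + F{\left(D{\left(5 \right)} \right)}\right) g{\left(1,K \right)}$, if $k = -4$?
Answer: $-456$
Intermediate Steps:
$g{\left(N,C \right)} = 8$ ($g{\left(N,C \right)} = \left(-2\right) \left(-4\right) = 8$)
$D{\left(B \right)} = 2 + \left(-5 + \frac{3 + B}{-4 + B}\right)^{2}$ ($D{\left(B \right)} = 2 + \left(\frac{B + 3}{B - 4} - 5\right)^{2} = 2 + \left(\frac{3 + B}{-4 + B} - 5\right)^{2} = 2 + \left(-5 + \frac{3 + B}{-4 + B}\right)^{2}$)
$F{\left(b \right)} = -2$ ($F{\left(b \right)} = - 2 \left(1 + 0\right)^{2} = - 2 \cdot 1^{2} = \left(-2\right) 1 = -2$)
$\left(-55 + F{\left(D{\left(5 \right)} \right)}\right) g{\left(1,K \right)} = \left(-55 - 2\right) 8 = \left(-57\right) 8 = -456$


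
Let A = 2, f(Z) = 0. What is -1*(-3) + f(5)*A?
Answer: 3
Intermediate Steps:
-1*(-3) + f(5)*A = -1*(-3) + 0*2 = 3 + 0 = 3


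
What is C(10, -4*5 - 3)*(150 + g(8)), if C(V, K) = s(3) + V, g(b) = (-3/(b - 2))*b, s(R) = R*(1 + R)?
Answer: 3212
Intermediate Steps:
g(b) = -3*b/(-2 + b) (g(b) = (-3/(-2 + b))*b = -3*b/(-2 + b))
C(V, K) = 12 + V (C(V, K) = 3*(1 + 3) + V = 3*4 + V = 12 + V)
C(10, -4*5 - 3)*(150 + g(8)) = (12 + 10)*(150 - 3*8/(-2 + 8)) = 22*(150 - 3*8/6) = 22*(150 - 3*8*⅙) = 22*(150 - 4) = 22*146 = 3212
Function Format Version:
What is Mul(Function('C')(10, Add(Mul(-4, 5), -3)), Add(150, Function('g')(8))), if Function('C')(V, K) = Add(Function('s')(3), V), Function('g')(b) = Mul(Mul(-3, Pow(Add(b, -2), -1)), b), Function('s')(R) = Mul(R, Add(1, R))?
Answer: 3212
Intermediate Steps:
Function('g')(b) = Mul(-3, b, Pow(Add(-2, b), -1)) (Function('g')(b) = Mul(Mul(-3, Pow(Add(-2, b), -1)), b) = Mul(-3, b, Pow(Add(-2, b), -1)))
Function('C')(V, K) = Add(12, V) (Function('C')(V, K) = Add(Mul(3, Add(1, 3)), V) = Add(Mul(3, 4), V) = Add(12, V))
Mul(Function('C')(10, Add(Mul(-4, 5), -3)), Add(150, Function('g')(8))) = Mul(Add(12, 10), Add(150, Mul(-3, 8, Pow(Add(-2, 8), -1)))) = Mul(22, Add(150, Mul(-3, 8, Pow(6, -1)))) = Mul(22, Add(150, Mul(-3, 8, Rational(1, 6)))) = Mul(22, Add(150, -4)) = Mul(22, 146) = 3212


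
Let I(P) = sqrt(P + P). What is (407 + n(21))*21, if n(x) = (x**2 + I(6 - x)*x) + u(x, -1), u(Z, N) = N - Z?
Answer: 17346 + 441*I*sqrt(30) ≈ 17346.0 + 2415.5*I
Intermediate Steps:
I(P) = sqrt(2)*sqrt(P) (I(P) = sqrt(2*P) = sqrt(2)*sqrt(P))
n(x) = -1 + x**2 - x + x*sqrt(2)*sqrt(6 - x) (n(x) = (x**2 + (sqrt(2)*sqrt(6 - x))*x) + (-1 - x) = (x**2 + x*sqrt(2)*sqrt(6 - x)) + (-1 - x) = -1 + x**2 - x + x*sqrt(2)*sqrt(6 - x))
(407 + n(21))*21 = (407 + (-1 + 21**2 - 1*21 + 21*sqrt(12 - 2*21)))*21 = (407 + (-1 + 441 - 21 + 21*sqrt(12 - 42)))*21 = (407 + (-1 + 441 - 21 + 21*sqrt(-30)))*21 = (407 + (-1 + 441 - 21 + 21*(I*sqrt(30))))*21 = (407 + (-1 + 441 - 21 + 21*I*sqrt(30)))*21 = (407 + (419 + 21*I*sqrt(30)))*21 = (826 + 21*I*sqrt(30))*21 = 17346 + 441*I*sqrt(30)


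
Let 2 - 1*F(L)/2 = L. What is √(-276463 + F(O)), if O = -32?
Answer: I*√276395 ≈ 525.73*I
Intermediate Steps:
F(L) = 4 - 2*L
√(-276463 + F(O)) = √(-276463 + (4 - 2*(-32))) = √(-276463 + (4 + 64)) = √(-276463 + 68) = √(-276395) = I*√276395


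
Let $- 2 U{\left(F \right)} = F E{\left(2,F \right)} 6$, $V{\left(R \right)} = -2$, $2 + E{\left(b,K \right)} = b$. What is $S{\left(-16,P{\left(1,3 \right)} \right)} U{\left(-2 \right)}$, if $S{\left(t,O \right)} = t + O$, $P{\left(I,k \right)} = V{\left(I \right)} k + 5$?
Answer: $0$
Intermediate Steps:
$E{\left(b,K \right)} = -2 + b$
$P{\left(I,k \right)} = 5 - 2 k$ ($P{\left(I,k \right)} = - 2 k + 5 = 5 - 2 k$)
$S{\left(t,O \right)} = O + t$
$U{\left(F \right)} = 0$ ($U{\left(F \right)} = - \frac{F \left(-2 + 2\right) 6}{2} = - \frac{F 0 \cdot 6}{2} = - \frac{0 \cdot 6}{2} = \left(- \frac{1}{2}\right) 0 = 0$)
$S{\left(-16,P{\left(1,3 \right)} \right)} U{\left(-2 \right)} = \left(\left(5 - 6\right) - 16\right) 0 = \left(-1 - 16\right) 0 = \left(-17\right) 0 = 0$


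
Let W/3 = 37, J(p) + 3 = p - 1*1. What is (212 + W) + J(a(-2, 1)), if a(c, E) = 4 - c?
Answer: 325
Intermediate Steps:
J(p) = -4 + p (J(p) = -3 + (p - 1*1) = -3 + (p - 1) = -3 + (-1 + p) = -4 + p)
W = 111 (W = 3*37 = 111)
(212 + W) + J(a(-2, 1)) = (212 + 111) + (-4 + (4 - 1*(-2))) = 323 + (-4 + (4 + 2)) = 323 + (-4 + 6) = 323 + 2 = 325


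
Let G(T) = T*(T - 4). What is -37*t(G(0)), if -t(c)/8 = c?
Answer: 0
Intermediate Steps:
G(T) = T*(-4 + T)
t(c) = -8*c
-37*t(G(0)) = -(-296)*0*(-4 + 0) = -(-296)*0*(-4) = -(-296)*0 = -37*0 = 0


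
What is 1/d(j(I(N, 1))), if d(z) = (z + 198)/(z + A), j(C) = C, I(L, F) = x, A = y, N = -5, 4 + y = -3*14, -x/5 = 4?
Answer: -33/89 ≈ -0.37079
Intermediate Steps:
x = -20 (x = -5*4 = -20)
y = -46 (y = -4 - 3*14 = -4 - 42 = -46)
A = -46
I(L, F) = -20
d(z) = (198 + z)/(-46 + z) (d(z) = (z + 198)/(z - 46) = (198 + z)/(-46 + z))
1/d(j(I(N, 1))) = 1/((198 - 20)/(-46 - 20)) = 1/(178/(-66)) = 1/(-1/66*178) = 1/(-89/33) = -33/89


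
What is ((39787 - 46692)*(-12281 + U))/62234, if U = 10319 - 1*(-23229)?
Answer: -146848635/62234 ≈ -2359.6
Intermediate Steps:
U = 33548 (U = 10319 + 23229 = 33548)
((39787 - 46692)*(-12281 + U))/62234 = ((39787 - 46692)*(-12281 + 33548))/62234 = -6905*21267*(1/62234) = -146848635*1/62234 = -146848635/62234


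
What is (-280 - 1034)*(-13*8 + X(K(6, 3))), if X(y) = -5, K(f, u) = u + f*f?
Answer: 143226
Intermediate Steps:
K(f, u) = u + f**2
(-280 - 1034)*(-13*8 + X(K(6, 3))) = (-280 - 1034)*(-13*8 - 5) = -1314*(-104 - 5) = -1314*(-109) = 143226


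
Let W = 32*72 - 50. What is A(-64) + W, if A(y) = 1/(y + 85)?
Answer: 47335/21 ≈ 2254.0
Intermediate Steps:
A(y) = 1/(85 + y)
W = 2254 (W = 2304 - 50 = 2254)
A(-64) + W = 1/(85 - 64) + 2254 = 1/21 + 2254 = 47335/21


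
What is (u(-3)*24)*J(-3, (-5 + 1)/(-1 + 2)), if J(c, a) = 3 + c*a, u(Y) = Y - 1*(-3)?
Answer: 0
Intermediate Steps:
u(Y) = 3 + Y (u(Y) = Y + 3 = 3 + Y)
J(c, a) = 3 + a*c
(u(-3)*24)*J(-3, (-5 + 1)/(-1 + 2)) = ((3 - 3)*24)*(3 + ((-5 + 1)/(-1 + 2))*(-3)) = (0*24)*(3 - 4/1*(-3)) = 0*(3 - 4*1*(-3)) = 0*(3 - 4*(-3)) = 0*(3 + 12) = 0*15 = 0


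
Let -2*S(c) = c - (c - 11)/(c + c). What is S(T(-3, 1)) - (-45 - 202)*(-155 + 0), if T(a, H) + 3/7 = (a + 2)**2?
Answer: -4288463/112 ≈ -38290.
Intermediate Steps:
T(a, H) = -3/7 + (2 + a)**2 (T(a, H) = -3/7 + (a + 2)**2 = -3/7 + (2 + a)**2)
S(c) = -c/2 + (-11 + c)/(4*c) (S(c) = -(c - (c - 11)/(c + c))/2 = -(c - (-11 + c)/(2*c))/2 = -c/2 + (-11 + c)/(4*c))
S(T(-3, 1)) - (-45 - 202)*(-155 + 0) = (-11 + (-3/7 + (2 - 3)**2) - 2*(-3/7 + (2 - 3)**2)**2)/(4*(-3/7 + (2 - 3)**2)) - (-45 - 202)*(-155 + 0) = (-11 + (-3/7 + (-1)**2) - 2*(-3/7 + (-1)**2)**2)/(4*(-3/7 + (-1)**2)) - (-247)*(-155) = (-11 + (-3/7 + 1) - 2*(-3/7 + 1)**2)/(4*(-3/7 + 1)) - 1*38285 = (-11 + 4/7 - 2*(4/7)**2)/(4*(4/7)) - 38285 = (1/4)*(7/4)*(-11 + 4/7 - 2*16/49) - 38285 = (1/4)*(7/4)*(-11 + 4/7 - 32/49) - 38285 = (1/4)*(7/4)*(-543/49) - 38285 = -543/112 - 38285 = -4288463/112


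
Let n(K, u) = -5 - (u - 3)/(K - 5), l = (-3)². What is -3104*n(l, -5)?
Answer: 9312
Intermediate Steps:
l = 9
n(K, u) = -5 - (-3 + u)/(-5 + K)
-3104*n(l, -5) = -3104*(28 - 1*(-5) - 5*9)/(-5 + 9) = -3104*(28 + 5 - 45)/4 = -776*(-12) = -3104*(-3) = 9312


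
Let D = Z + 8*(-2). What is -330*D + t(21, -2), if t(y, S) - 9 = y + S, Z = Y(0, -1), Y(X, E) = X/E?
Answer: 5308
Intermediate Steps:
Z = 0 (Z = 0/(-1) = 0*(-1) = 0)
t(y, S) = 9 + S + y (t(y, S) = 9 + (y + S) = 9 + (S + y) = 9 + S + y)
D = -16 (D = 0 + 8*(-2) = 0 - 16 = -16)
-330*D + t(21, -2) = -330*(-16) + (9 - 2 + 21) = 5280 + 28 = 5308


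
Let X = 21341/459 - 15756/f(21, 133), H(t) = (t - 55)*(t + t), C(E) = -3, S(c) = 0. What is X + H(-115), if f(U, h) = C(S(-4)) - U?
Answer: 36539149/918 ≈ 39803.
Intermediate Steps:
f(U, h) = -3 - U
H(t) = 2*t*(-55 + t) (H(t) = (-55 + t)*(2*t) = 2*t*(-55 + t))
X = 645349/918 (X = 21341/459 - 15756/(-3 - 1*21) = 21341*(1/459) - 15756/(-3 - 21) = 21341/459 - 15756/(-24) = 21341/459 - 15756*(-1/24) = 21341/459 + 1313/2 = 645349/918 ≈ 702.99)
X + H(-115) = 645349/918 + 2*(-115)*(-55 - 115) = 645349/918 + 2*(-115)*(-170) = 645349/918 + 39100 = 36539149/918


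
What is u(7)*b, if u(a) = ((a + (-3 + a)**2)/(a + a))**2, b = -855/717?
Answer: -150765/46844 ≈ -3.2184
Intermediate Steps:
b = -285/239 (b = -855*1/717 = -285/239 ≈ -1.1925)
u(a) = (a + (-3 + a)**2)**2/(4*a**2) (u(a) = ((a + (-3 + a)**2)/((2*a)))**2 = ((a + (-3 + a)**2)*(1/(2*a)))**2 = ((a + (-3 + a)**2)/(2*a))**2 = (a + (-3 + a)**2)**2/(4*a**2))
u(7)*b = ((1/4)*(7 + (-3 + 7)**2)**2/7**2)*(-285/239) = ((1/4)*(1/49)*(7 + 4**2)**2)*(-285/239) = ((1/4)*(1/49)*(7 + 16)**2)*(-285/239) = ((1/4)*(1/49)*23**2)*(-285/239) = ((1/4)*(1/49)*529)*(-285/239) = (529/196)*(-285/239) = -150765/46844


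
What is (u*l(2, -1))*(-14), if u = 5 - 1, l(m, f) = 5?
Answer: -280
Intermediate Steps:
u = 4
(u*l(2, -1))*(-14) = (4*5)*(-14) = 20*(-14) = -280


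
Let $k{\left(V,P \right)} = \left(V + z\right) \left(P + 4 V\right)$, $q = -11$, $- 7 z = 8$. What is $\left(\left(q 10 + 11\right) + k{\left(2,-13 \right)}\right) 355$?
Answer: $- \frac{256665}{7} \approx -36666.0$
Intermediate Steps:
$z = - \frac{8}{7}$ ($z = \left(- \frac{1}{7}\right) 8 = - \frac{8}{7} \approx -1.1429$)
$k{\left(V,P \right)} = \left(- \frac{8}{7} + V\right) \left(P + 4 V\right)$ ($k{\left(V,P \right)} = \left(V - \frac{8}{7}\right) \left(P + 4 V\right) = \left(- \frac{8}{7} + V\right) \left(P + 4 V\right)$)
$\left(\left(q 10 + 11\right) + k{\left(2,-13 \right)}\right) 355 = \left(\left(\left(-11\right) 10 + 11\right) - \left(\frac{142}{7} - 16\right)\right) 355 = \left(\left(-110 + 11\right) + \left(4 \cdot 4 - \frac{64}{7} + \frac{104}{7} - 26\right)\right) 355 = \left(-99 + \left(16 - \frac{64}{7} + \frac{104}{7} - 26\right)\right) 355 = \left(-99 - \frac{30}{7}\right) 355 = \left(- \frac{723}{7}\right) 355 = - \frac{256665}{7}$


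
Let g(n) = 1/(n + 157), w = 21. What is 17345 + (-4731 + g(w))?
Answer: 2245293/178 ≈ 12614.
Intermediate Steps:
g(n) = 1/(157 + n)
17345 + (-4731 + g(w)) = 17345 + (-4731 + 1/(157 + 21)) = 17345 + (-4731 + 1/178) = 17345 - 842117/178 = 2245293/178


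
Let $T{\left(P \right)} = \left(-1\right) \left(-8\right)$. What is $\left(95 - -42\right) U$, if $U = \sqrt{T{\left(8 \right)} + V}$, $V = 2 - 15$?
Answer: $137 i \sqrt{5} \approx 306.34 i$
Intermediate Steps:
$T{\left(P \right)} = 8$
$V = -13$
$U = i \sqrt{5}$ ($U = \sqrt{8 - 13} = \sqrt{-5} = i \sqrt{5} \approx 2.2361 i$)
$\left(95 - -42\right) U = \left(95 - -42\right) i \sqrt{5} = \left(95 + 42\right) i \sqrt{5} = 137 i \sqrt{5}$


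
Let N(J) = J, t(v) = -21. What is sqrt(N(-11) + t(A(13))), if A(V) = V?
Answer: 4*I*sqrt(2) ≈ 5.6569*I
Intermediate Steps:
sqrt(N(-11) + t(A(13))) = sqrt(-11 - 21) = sqrt(-32) = 4*I*sqrt(2)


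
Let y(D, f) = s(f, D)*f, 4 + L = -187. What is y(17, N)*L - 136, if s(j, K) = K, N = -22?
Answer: 71298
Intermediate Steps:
L = -191 (L = -4 - 187 = -191)
y(D, f) = D*f
y(17, N)*L - 136 = (17*(-22))*(-191) - 136 = -374*(-191) - 136 = 71434 - 136 = 71298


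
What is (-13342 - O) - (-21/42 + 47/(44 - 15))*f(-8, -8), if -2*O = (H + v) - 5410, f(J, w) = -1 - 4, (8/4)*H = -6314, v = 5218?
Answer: -435316/29 ≈ -15011.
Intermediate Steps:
H = -3157 (H = (½)*(-6314) = -3157)
f(J, w) = -5
O = 3349/2 (O = -((-3157 + 5218) - 5410)/2 = -(2061 - 5410)/2 = -½*(-3349) = 3349/2 ≈ 1674.5)
(-13342 - O) - (-21/42 + 47/(44 - 15))*f(-8, -8) = (-13342 - 1*3349/2) - (-21/42 + 47/(44 - 15))*(-5) = (-13342 - 3349/2) - (-21*1/42 + 47/29)*(-5) = -30033/2 - (-½ + 47*(1/29))*(-5) = -30033/2 - (-½ + 47/29)*(-5) = -30033/2 - 65*(-5)/58 = -30033/2 - 1*(-325/58) = -30033/2 + 325/58 = -435316/29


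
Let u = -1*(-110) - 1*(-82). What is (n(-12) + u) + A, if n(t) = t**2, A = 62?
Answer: 398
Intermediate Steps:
u = 192 (u = 110 + 82 = 192)
(n(-12) + u) + A = ((-12)**2 + 192) + 62 = (144 + 192) + 62 = 336 + 62 = 398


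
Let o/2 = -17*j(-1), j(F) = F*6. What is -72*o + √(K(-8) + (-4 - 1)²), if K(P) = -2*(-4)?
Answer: -14688 + √33 ≈ -14682.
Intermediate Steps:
j(F) = 6*F
K(P) = 8
o = 204 (o = 2*(-102*(-1)) = 2*(-17*(-6)) = 2*102 = 204)
-72*o + √(K(-8) + (-4 - 1)²) = -72*204 + √(8 + (-4 - 1)²) = -14688 + √(8 + (-5)²) = -14688 + √(8 + 25) = -14688 + √33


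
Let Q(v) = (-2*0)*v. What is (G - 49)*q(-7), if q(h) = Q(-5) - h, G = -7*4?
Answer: -539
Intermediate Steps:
G = -28
Q(v) = 0 (Q(v) = 0*v = 0)
q(h) = -h (q(h) = 0 - h = -h)
(G - 49)*q(-7) = (-28 - 49)*(-1*(-7)) = -77*7 = -539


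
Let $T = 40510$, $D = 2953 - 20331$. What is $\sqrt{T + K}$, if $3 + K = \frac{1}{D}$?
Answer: $\frac{\sqrt{12232906748810}}{17378} \approx 201.26$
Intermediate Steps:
$D = -17378$
$K = - \frac{52135}{17378}$ ($K = -3 + \frac{1}{-17378} = -3 - \frac{1}{17378} = - \frac{52135}{17378} \approx -3.0001$)
$\sqrt{T + K} = \sqrt{40510 - \frac{52135}{17378}} = \sqrt{\frac{703930645}{17378}} = \frac{\sqrt{12232906748810}}{17378}$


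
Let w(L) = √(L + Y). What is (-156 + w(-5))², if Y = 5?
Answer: 24336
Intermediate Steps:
w(L) = √(5 + L) (w(L) = √(L + 5) = √(5 + L))
(-156 + w(-5))² = (-156 + √(5 - 5))² = (-156 + √0)² = (-156 + 0)² = (-156)² = 24336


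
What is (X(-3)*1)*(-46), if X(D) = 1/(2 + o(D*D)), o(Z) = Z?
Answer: -46/11 ≈ -4.1818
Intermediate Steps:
X(D) = 1/(2 + D²) (X(D) = 1/(2 + D*D) = 1/(2 + D²))
(X(-3)*1)*(-46) = (1/(2 + (-3)²))*(-46) = (1/(2 + 9))*(-46) = (1/11)*(-46) = -46/11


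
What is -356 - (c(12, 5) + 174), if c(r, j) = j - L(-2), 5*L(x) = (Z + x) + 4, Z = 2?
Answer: -2671/5 ≈ -534.20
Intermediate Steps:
L(x) = 6/5 + x/5 (L(x) = ((2 + x) + 4)/5 = (6 + x)/5 = 6/5 + x/5)
c(r, j) = -⅘ + j (c(r, j) = j - (6/5 + (⅕)*(-2)) = j - (6/5 - ⅖) = j - 1*⅘ = j - ⅘ = -⅘ + j)
-356 - (c(12, 5) + 174) = -356 - ((-⅘ + 5) + 174) = -356 - (21/5 + 174) = -356 - 1*891/5 = -356 - 891/5 = -2671/5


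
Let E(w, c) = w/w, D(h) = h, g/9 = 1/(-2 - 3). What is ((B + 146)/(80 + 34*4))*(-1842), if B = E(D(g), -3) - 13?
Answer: -20569/18 ≈ -1142.7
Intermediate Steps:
g = -9/5 (g = 9/(-2 - 3) = 9/(-5) = 9*(-⅕) = -9/5 ≈ -1.8000)
E(w, c) = 1
B = -12 (B = 1 - 13 = -12)
((B + 146)/(80 + 34*4))*(-1842) = ((-12 + 146)/(80 + 34*4))*(-1842) = (134/(80 + 136))*(-1842) = (134/216)*(-1842) = (134*(1/216))*(-1842) = (67/108)*(-1842) = -20569/18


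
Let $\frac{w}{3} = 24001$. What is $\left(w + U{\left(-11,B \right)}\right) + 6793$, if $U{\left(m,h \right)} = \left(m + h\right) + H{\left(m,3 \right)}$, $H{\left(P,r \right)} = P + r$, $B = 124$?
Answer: $78901$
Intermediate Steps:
$w = 72003$ ($w = 3 \cdot 24001 = 72003$)
$U{\left(m,h \right)} = 3 + h + 2 m$ ($U{\left(m,h \right)} = \left(m + h\right) + \left(m + 3\right) = \left(h + m\right) + \left(3 + m\right) = 3 + h + 2 m$)
$\left(w + U{\left(-11,B \right)}\right) + 6793 = \left(72003 + \left(3 + 124 + 2 \left(-11\right)\right)\right) + 6793 = \left(72003 + \left(3 + 124 - 22\right)\right) + 6793 = \left(72003 + 105\right) + 6793 = 72108 + 6793 = 78901$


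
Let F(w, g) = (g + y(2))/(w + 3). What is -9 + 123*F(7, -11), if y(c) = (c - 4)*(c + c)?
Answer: -2427/10 ≈ -242.70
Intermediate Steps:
y(c) = 2*c*(-4 + c) (y(c) = (-4 + c)*(2*c) = 2*c*(-4 + c))
F(w, g) = (-8 + g)/(3 + w) (F(w, g) = (g + 2*2*(-4 + 2))/(w + 3) = (g + 2*2*(-2))/(3 + w) = (g - 8)/(3 + w) = (-8 + g)/(3 + w))
-9 + 123*F(7, -11) = -9 + 123*((-8 - 11)/(3 + 7)) = -9 + 123*(-19/10) = -9 - 2337/10 = -2427/10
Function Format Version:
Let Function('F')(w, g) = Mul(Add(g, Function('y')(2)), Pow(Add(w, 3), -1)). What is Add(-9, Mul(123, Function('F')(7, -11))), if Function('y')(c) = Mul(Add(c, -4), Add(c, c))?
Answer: Rational(-2427, 10) ≈ -242.70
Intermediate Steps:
Function('y')(c) = Mul(2, c, Add(-4, c)) (Function('y')(c) = Mul(Add(-4, c), Mul(2, c)) = Mul(2, c, Add(-4, c)))
Function('F')(w, g) = Mul(Pow(Add(3, w), -1), Add(-8, g)) (Function('F')(w, g) = Mul(Add(g, Mul(2, 2, Add(-4, 2))), Pow(Add(w, 3), -1)) = Mul(Add(g, Mul(2, 2, -2)), Pow(Add(3, w), -1)) = Mul(Add(g, -8), Pow(Add(3, w), -1)) = Mul(Add(-8, g), Pow(Add(3, w), -1)) = Mul(Pow(Add(3, w), -1), Add(-8, g)))
Add(-9, Mul(123, Function('F')(7, -11))) = Add(-9, Mul(123, Mul(Pow(Add(3, 7), -1), Add(-8, -11)))) = Add(-9, Mul(123, Mul(Pow(10, -1), -19))) = Add(-9, Mul(123, Mul(Rational(1, 10), -19))) = Add(-9, Mul(123, Rational(-19, 10))) = Add(-9, Rational(-2337, 10)) = Rational(-2427, 10)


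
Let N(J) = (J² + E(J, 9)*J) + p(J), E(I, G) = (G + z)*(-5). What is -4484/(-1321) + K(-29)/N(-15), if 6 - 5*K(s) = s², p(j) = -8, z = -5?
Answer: 2097621/682957 ≈ 3.0714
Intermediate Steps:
E(I, G) = 25 - 5*G (E(I, G) = (G - 5)*(-5) = (-5 + G)*(-5) = 25 - 5*G)
N(J) = -8 + J² - 20*J (N(J) = (J² + (25 - 5*9)*J) - 8 = (J² + (25 - 45)*J) - 8 = (J² - 20*J) - 8 = -8 + J² - 20*J)
K(s) = 6/5 - s²/5
-4484/(-1321) + K(-29)/N(-15) = -4484/(-1321) + (6/5 - ⅕*(-29)²)/(-8 + (-15)² - 20*(-15)) = -4484*(-1/1321) + (6/5 - ⅕*841)/(-8 + 225 + 300) = 4484/1321 + (6/5 - 841/5)/517 = 4484/1321 - 167*1/517 = 4484/1321 - 167/517 = 2097621/682957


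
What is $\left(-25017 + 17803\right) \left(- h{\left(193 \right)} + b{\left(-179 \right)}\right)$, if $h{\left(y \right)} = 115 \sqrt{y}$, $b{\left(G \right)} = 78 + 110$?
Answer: $-1356232 + 829610 \sqrt{193} \approx 1.0169 \cdot 10^{7}$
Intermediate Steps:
$b{\left(G \right)} = 188$
$\left(-25017 + 17803\right) \left(- h{\left(193 \right)} + b{\left(-179 \right)}\right) = \left(-25017 + 17803\right) \left(- 115 \sqrt{193} + 188\right) = - 7214 \left(- 115 \sqrt{193} + 188\right) = - 7214 \left(188 - 115 \sqrt{193}\right) = -1356232 + 829610 \sqrt{193}$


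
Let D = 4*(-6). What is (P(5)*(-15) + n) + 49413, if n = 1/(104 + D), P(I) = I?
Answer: 3947041/80 ≈ 49338.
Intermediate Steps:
D = -24
n = 1/80 (n = 1/(104 - 24) = 1/80 ≈ 0.012500)
(P(5)*(-15) + n) + 49413 = (5*(-15) + 1/80) + 49413 = (-75 + 1/80) + 49413 = -5999/80 + 49413 = 3947041/80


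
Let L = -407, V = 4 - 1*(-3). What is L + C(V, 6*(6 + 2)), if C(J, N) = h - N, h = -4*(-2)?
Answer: -447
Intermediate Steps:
V = 7 (V = 4 + 3 = 7)
h = 8
C(J, N) = 8 - N
L + C(V, 6*(6 + 2)) = -407 + (8 - 6*(6 + 2)) = -407 + (8 - 6*8) = -407 + (8 - 1*48) = -407 + (8 - 48) = -407 - 40 = -447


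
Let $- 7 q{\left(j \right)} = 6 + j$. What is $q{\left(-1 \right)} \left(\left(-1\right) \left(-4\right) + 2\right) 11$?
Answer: $- \frac{330}{7} \approx -47.143$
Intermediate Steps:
$q{\left(j \right)} = - \frac{6}{7} - \frac{j}{7}$ ($q{\left(j \right)} = - \frac{6 + j}{7} = - \frac{6}{7} - \frac{j}{7}$)
$q{\left(-1 \right)} \left(\left(-1\right) \left(-4\right) + 2\right) 11 = \left(- \frac{6}{7} - - \frac{1}{7}\right) \left(\left(-1\right) \left(-4\right) + 2\right) 11 = \left(- \frac{6}{7} + \frac{1}{7}\right) \left(4 + 2\right) 11 = \left(- \frac{5}{7}\right) 6 \cdot 11 = \left(- \frac{30}{7}\right) 11 = - \frac{330}{7}$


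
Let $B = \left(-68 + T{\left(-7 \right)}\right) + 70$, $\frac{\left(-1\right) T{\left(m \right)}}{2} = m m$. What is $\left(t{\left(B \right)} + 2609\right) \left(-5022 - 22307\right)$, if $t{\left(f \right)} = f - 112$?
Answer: $-65616929$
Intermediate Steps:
$T{\left(m \right)} = - 2 m^{2}$ ($T{\left(m \right)} = - 2 m m = - 2 m^{2}$)
$B = -96$ ($B = \left(-68 - 2 \left(-7\right)^{2}\right) + 70 = \left(-68 - 98\right) + 70 = -166 + 70 = -96$)
$t{\left(f \right)} = -112 + f$
$\left(t{\left(B \right)} + 2609\right) \left(-5022 - 22307\right) = \left(\left(-112 - 96\right) + 2609\right) \left(-5022 - 22307\right) = \left(-208 + 2609\right) \left(-27329\right) = 2401 \left(-27329\right) = -65616929$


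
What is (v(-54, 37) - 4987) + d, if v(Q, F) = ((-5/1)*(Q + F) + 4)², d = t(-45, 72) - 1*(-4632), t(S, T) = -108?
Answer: 7458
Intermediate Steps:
d = 4524 (d = -108 - 1*(-4632) = -108 + 4632 = 4524)
v(Q, F) = (4 - 5*F - 5*Q)² (v(Q, F) = ((-5*1)*(F + Q) + 4)² = (-5*(F + Q) + 4)² = ((-5*F - 5*Q) + 4)² = (4 - 5*F - 5*Q)²)
(v(-54, 37) - 4987) + d = ((-4 + 5*37 + 5*(-54))² - 4987) + 4524 = ((-4 + 185 - 270)² - 4987) + 4524 = ((-89)² - 4987) + 4524 = (7921 - 4987) + 4524 = 2934 + 4524 = 7458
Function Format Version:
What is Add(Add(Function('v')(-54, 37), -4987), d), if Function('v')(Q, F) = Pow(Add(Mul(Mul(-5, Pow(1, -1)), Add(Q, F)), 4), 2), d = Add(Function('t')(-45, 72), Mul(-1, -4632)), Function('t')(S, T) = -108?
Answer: 7458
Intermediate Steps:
d = 4524 (d = Add(-108, Mul(-1, -4632)) = Add(-108, 4632) = 4524)
Function('v')(Q, F) = Pow(Add(4, Mul(-5, F), Mul(-5, Q)), 2) (Function('v')(Q, F) = Pow(Add(Mul(Mul(-5, 1), Add(F, Q)), 4), 2) = Pow(Add(Mul(-5, Add(F, Q)), 4), 2) = Pow(Add(Add(Mul(-5, F), Mul(-5, Q)), 4), 2) = Pow(Add(4, Mul(-5, F), Mul(-5, Q)), 2))
Add(Add(Function('v')(-54, 37), -4987), d) = Add(Add(Pow(Add(-4, Mul(5, 37), Mul(5, -54)), 2), -4987), 4524) = Add(Add(Pow(Add(-4, 185, -270), 2), -4987), 4524) = Add(Add(Pow(-89, 2), -4987), 4524) = Add(Add(7921, -4987), 4524) = Add(2934, 4524) = 7458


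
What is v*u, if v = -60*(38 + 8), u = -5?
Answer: 13800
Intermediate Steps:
v = -2760 (v = -60*46 = -2760)
v*u = -2760*(-5) = 13800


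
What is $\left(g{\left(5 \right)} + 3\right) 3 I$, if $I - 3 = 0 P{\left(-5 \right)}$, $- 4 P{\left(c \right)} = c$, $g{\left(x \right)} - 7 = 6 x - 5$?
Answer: $315$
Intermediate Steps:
$g{\left(x \right)} = 2 + 6 x$ ($g{\left(x \right)} = 7 + \left(6 x - 5\right) = 7 + \left(-5 + 6 x\right) = 2 + 6 x$)
$P{\left(c \right)} = - \frac{c}{4}$
$I = 3$ ($I = 3 + 0 \left(\left(- \frac{1}{4}\right) \left(-5\right)\right) = 3 + 0 \cdot \frac{5}{4} = 3 + 0 = 3$)
$\left(g{\left(5 \right)} + 3\right) 3 I = \left(\left(2 + 6 \cdot 5\right) + 3\right) 3 \cdot 3 = \left(\left(2 + 30\right) + 3\right) 3 \cdot 3 = \left(32 + 3\right) 3 \cdot 3 = 35 \cdot 3 \cdot 3 = 105 \cdot 3 = 315$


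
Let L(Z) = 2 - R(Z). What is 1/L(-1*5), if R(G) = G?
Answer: ⅐ ≈ 0.14286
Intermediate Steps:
L(Z) = 2 - Z
1/L(-1*5) = 1/(2 - (-1)*5) = 1/(2 - 1*(-5)) = 1/(2 + 5) = 1/7 = ⅐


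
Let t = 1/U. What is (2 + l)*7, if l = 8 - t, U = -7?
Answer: 71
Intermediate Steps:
t = -1/7 (t = 1/(-7) = 1*(-1/7) = -1/7 ≈ -0.14286)
l = 57/7 (l = 8 - 1*(-1/7) = 8 + 1/7 = 57/7 ≈ 8.1429)
(2 + l)*7 = (2 + 57/7)*7 = (71/7)*7 = 71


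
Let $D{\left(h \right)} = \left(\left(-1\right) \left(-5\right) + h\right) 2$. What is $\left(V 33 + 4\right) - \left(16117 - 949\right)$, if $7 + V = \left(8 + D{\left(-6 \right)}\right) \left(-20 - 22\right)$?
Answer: $-23711$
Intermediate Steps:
$D{\left(h \right)} = 10 + 2 h$ ($D{\left(h \right)} = \left(5 + h\right) 2 = 10 + 2 h$)
$V = -259$ ($V = -7 + \left(8 + \left(10 + 2 \left(-6\right)\right)\right) \left(-20 - 22\right) = -7 + \left(8 + \left(10 - 12\right)\right) \left(-42\right) = -7 + \left(8 - 2\right) \left(-42\right) = -7 + 6 \left(-42\right) = -7 - 252 = -259$)
$\left(V 33 + 4\right) - \left(16117 - 949\right) = \left(\left(-259\right) 33 + 4\right) - \left(16117 - 949\right) = \left(-8547 + 4\right) - 15168 = -8543 - 15168 = -23711$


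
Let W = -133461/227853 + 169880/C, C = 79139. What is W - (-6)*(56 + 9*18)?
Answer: 874595492711/667854021 ≈ 1309.6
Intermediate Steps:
W = 1042433243/667854021 (W = -133461/227853 + 169880/79139 = -133461*1/227853 + 169880*(1/79139) = -4943/8439 + 169880/79139 = 1042433243/667854021 ≈ 1.5609)
W - (-6)*(56 + 9*18) = 1042433243/667854021 - (-6)*(56 + 9*18) = 1042433243/667854021 - (-6)*(56 + 162) = 1042433243/667854021 - (-6)*218 = 1042433243/667854021 - 1*(-1308) = 1042433243/667854021 + 1308 = 874595492711/667854021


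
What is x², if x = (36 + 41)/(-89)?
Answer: 5929/7921 ≈ 0.74852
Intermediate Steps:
x = -77/89 (x = 77*(-1/89) = -77/89 ≈ -0.86517)
x² = (-77/89)² = 5929/7921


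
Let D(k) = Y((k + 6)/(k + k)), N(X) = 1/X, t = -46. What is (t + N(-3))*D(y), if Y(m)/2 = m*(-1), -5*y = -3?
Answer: 1529/3 ≈ 509.67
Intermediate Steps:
y = ⅗ (y = -⅕*(-3) = ⅗ ≈ 0.60000)
Y(m) = -2*m (Y(m) = 2*(m*(-1)) = 2*(-m) = -2*m)
D(k) = -(6 + k)/k (D(k) = -2*(k + 6)/(k + k) = -2*(6 + k)/(2*k) = -2*(6 + k)*1/(2*k) = -(6 + k)/k)
(t + N(-3))*D(y) = (-46 + 1/(-3))*((-6 - 1*⅗)/(⅗)) = (-46 - ⅓)*(5*(-6 - ⅗)/3) = -695*(-33)/(9*5) = -139/3*(-11) = 1529/3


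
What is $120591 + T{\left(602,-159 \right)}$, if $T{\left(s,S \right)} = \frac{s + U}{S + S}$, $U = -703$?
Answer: $\frac{38348039}{318} \approx 1.2059 \cdot 10^{5}$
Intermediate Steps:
$T{\left(s,S \right)} = \frac{-703 + s}{2 S}$ ($T{\left(s,S \right)} = \frac{s - 703}{S + S} = \frac{-703 + s}{2 S}$)
$120591 + T{\left(602,-159 \right)} = 120591 + \frac{-703 + 602}{2 \left(-159\right)} = 120591 + \frac{1}{2} \left(- \frac{1}{159}\right) \left(-101\right) = 120591 + \frac{101}{318} = \frac{38348039}{318}$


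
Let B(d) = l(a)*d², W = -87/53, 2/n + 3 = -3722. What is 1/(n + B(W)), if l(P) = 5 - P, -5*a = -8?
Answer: 10463525/95855767 ≈ 0.10916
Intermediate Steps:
n = -2/3725 (n = 2/(-3 - 3722) = 2/(-3725) = 2*(-1/3725) = -2/3725 ≈ -0.00053691)
a = 8/5 (a = -⅕*(-8) = 8/5 ≈ 1.6000)
W = -87/53 (W = -87*1/53 = -87/53 ≈ -1.6415)
B(d) = 17*d²/5 (B(d) = (5 - 1*8/5)*d² = (5 - 8/5)*d² = 17*d²/5)
1/(n + B(W)) = 1/(-2/3725 + 17*(-87/53)²/5) = 1/(-2/3725 + (17/5)*(7569/2809)) = 1/(-2/3725 + 128673/14045) = 1/(95855767/10463525) = 10463525/95855767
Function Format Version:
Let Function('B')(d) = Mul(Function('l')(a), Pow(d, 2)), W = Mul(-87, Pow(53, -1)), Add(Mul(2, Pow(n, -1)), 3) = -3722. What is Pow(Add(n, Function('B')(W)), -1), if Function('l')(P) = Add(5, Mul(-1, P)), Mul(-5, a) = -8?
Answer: Rational(10463525, 95855767) ≈ 0.10916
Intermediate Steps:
n = Rational(-2, 3725) (n = Mul(2, Pow(Add(-3, -3722), -1)) = Mul(2, Pow(-3725, -1)) = Mul(2, Rational(-1, 3725)) = Rational(-2, 3725) ≈ -0.00053691)
a = Rational(8, 5) (a = Mul(Rational(-1, 5), -8) = Rational(8, 5) ≈ 1.6000)
W = Rational(-87, 53) (W = Mul(-87, Rational(1, 53)) = Rational(-87, 53) ≈ -1.6415)
Function('B')(d) = Mul(Rational(17, 5), Pow(d, 2)) (Function('B')(d) = Mul(Add(5, Mul(-1, Rational(8, 5))), Pow(d, 2)) = Mul(Add(5, Rational(-8, 5)), Pow(d, 2)) = Mul(Rational(17, 5), Pow(d, 2)))
Pow(Add(n, Function('B')(W)), -1) = Pow(Add(Rational(-2, 3725), Mul(Rational(17, 5), Pow(Rational(-87, 53), 2))), -1) = Pow(Add(Rational(-2, 3725), Mul(Rational(17, 5), Rational(7569, 2809))), -1) = Pow(Add(Rational(-2, 3725), Rational(128673, 14045)), -1) = Pow(Rational(95855767, 10463525), -1) = Rational(10463525, 95855767)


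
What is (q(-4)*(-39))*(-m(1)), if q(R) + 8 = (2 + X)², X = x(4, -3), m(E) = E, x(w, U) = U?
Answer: -273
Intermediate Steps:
X = -3
q(R) = -7 (q(R) = -8 + (2 - 3)² = -8 + (-1)² = -8 + 1 = -7)
(q(-4)*(-39))*(-m(1)) = (-7*(-39))*(-1*1) = 273*(-1) = -273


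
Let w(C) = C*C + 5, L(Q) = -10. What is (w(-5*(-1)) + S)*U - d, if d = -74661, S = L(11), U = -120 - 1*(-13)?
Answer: 72521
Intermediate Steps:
w(C) = 5 + C² (w(C) = C² + 5 = 5 + C²)
U = -107 (U = -120 + 13 = -107)
S = -10
(w(-5*(-1)) + S)*U - d = ((5 + (-5*(-1))²) - 10)*(-107) - 1*(-74661) = ((5 + 5²) - 10)*(-107) + 74661 = ((5 + 25) - 10)*(-107) + 74661 = (30 - 10)*(-107) + 74661 = 20*(-107) + 74661 = -2140 + 74661 = 72521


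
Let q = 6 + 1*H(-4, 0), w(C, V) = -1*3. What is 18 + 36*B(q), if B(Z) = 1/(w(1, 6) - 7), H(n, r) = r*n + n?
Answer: 72/5 ≈ 14.400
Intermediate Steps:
w(C, V) = -3
H(n, r) = n + n*r (H(n, r) = n*r + n = n + n*r)
q = 2 (q = 6 + 1*(-4*(1 + 0)) = 6 + 1*(-4*1) = 6 + 1*(-4) = 6 - 4 = 2)
B(Z) = -⅒ (B(Z) = 1/(-3 - 7) = 1/(-10) = -⅒)
18 + 36*B(q) = 18 + 36*(-⅒) = 18 - 18/5 = 72/5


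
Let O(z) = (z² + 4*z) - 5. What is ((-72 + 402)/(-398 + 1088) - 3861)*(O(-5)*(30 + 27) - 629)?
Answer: 55850168/23 ≈ 2.4283e+6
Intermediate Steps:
O(z) = -5 + z² + 4*z
((-72 + 402)/(-398 + 1088) - 3861)*(O(-5)*(30 + 27) - 629) = ((-72 + 402)/(-398 + 1088) - 3861)*((-5 + (-5)² + 4*(-5))*(30 + 27) - 629) = (330/690 - 3861)*((-5 + 25 - 20)*57 - 629) = (330*(1/690) - 3861)*(0*57 - 629) = (11/23 - 3861)*(0 - 629) = -88792/23*(-629) = 55850168/23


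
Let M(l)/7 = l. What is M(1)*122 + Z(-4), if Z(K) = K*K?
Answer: 870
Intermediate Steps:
Z(K) = K**2
M(l) = 7*l
M(1)*122 + Z(-4) = (7*1)*122 + (-4)**2 = 7*122 + 16 = 854 + 16 = 870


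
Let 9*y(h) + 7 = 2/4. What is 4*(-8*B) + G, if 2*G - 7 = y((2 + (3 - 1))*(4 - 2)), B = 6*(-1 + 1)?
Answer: 113/36 ≈ 3.1389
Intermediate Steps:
B = 0 (B = 6*0 = 0)
y(h) = -13/18 (y(h) = -7/9 + (2/4)/9 = -7/9 + (2*(¼))/9 = -7/9 + (⅑)*(½) = -7/9 + 1/18 = -13/18)
G = 113/36 (G = 7/2 + (½)*(-13/18) = 7/2 - 13/36 = 113/36 ≈ 3.1389)
4*(-8*B) + G = 4*(-8*0) + 113/36 = 4*0 + 113/36 = 0 + 113/36 = 113/36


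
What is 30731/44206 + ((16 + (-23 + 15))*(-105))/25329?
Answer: 247084153/373231258 ≈ 0.66201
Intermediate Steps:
30731/44206 + ((16 + (-23 + 15))*(-105))/25329 = 30731*(1/44206) + ((16 - 8)*(-105))*(1/25329) = 30731/44206 + (8*(-105))*(1/25329) = 30731/44206 - 840*1/25329 = 30731/44206 - 280/8443 = 247084153/373231258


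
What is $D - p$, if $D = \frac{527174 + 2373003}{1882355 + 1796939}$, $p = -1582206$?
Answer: $\frac{5821403942741}{3679294} \approx 1.5822 \cdot 10^{6}$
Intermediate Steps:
$D = \frac{2900177}{3679294} \approx 0.78824$
$D - p = \frac{2900177}{3679294} - -1582206 = \frac{2900177}{3679294} + 1582206 = \frac{5821403942741}{3679294}$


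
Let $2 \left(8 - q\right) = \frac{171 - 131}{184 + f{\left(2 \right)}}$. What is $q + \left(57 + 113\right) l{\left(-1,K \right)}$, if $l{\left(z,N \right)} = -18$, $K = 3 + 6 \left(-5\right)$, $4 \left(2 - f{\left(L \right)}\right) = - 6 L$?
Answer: $- \frac{576848}{189} \approx -3052.1$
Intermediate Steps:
$f{\left(L \right)} = 2 + \frac{3 L}{2}$ ($f{\left(L \right)} = 2 - \frac{\left(-6\right) L}{4} = 2 + \frac{3 L}{2}$)
$K = -27$ ($K = 3 - 30 = -27$)
$q = \frac{1492}{189}$ ($q = 8 - \frac{\left(171 - 131\right) \frac{1}{184 + \left(2 + \frac{3}{2} \cdot 2\right)}}{2} = 8 - \frac{40 \frac{1}{184 + \left(2 + 3\right)}}{2} = 8 - \frac{40 \frac{1}{184 + 5}}{2} = 8 - \frac{40 \cdot \frac{1}{189}}{2} = 8 - \frac{20}{189} = \frac{1492}{189} \approx 7.8942$)
$q + \left(57 + 113\right) l{\left(-1,K \right)} = \frac{1492}{189} + \left(57 + 113\right) \left(-18\right) = \frac{1492}{189} + 170 \left(-18\right) = \frac{1492}{189} - 3060 = - \frac{576848}{189}$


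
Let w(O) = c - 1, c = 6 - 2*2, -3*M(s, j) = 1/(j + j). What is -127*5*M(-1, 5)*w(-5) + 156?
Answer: 1063/6 ≈ 177.17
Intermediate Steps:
M(s, j) = -1/(6*j) (M(s, j) = -1/(3*(j + j)) = -1/(2*j)/3 = -1/(6*j))
c = 2 (c = 6 - 4 = 2)
w(O) = 1 (w(O) = 2 - 1 = 1)
-127*5*M(-1, 5)*w(-5) + 156 = -127*5*(-⅙/5) + 156 = -127*5*(-⅙*⅕) + 156 = -127*5*(-1/30) + 156 = -(-127)/6 + 156 = -127*(-⅙) + 156 = 127/6 + 156 = 1063/6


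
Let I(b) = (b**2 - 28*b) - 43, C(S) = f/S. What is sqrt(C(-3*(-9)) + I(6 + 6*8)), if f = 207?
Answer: sqrt(12318)/3 ≈ 36.995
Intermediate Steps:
C(S) = 207/S
I(b) = -43 + b**2 - 28*b
sqrt(C(-3*(-9)) + I(6 + 6*8)) = sqrt(207/((-3*(-9))) + (-43 + (6 + 6*8)**2 - 28*(6 + 6*8))) = sqrt(207/27 + (-43 + (6 + 48)**2 - 28*(6 + 48))) = sqrt(207*(1/27) + (-43 + 54**2 - 28*54)) = sqrt(23/3 + (-43 + 2916 - 1512)) = sqrt(23/3 + 1361) = sqrt(4106/3) = sqrt(12318)/3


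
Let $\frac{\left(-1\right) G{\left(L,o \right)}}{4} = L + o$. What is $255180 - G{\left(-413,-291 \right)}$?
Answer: $252364$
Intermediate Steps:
$G{\left(L,o \right)} = - 4 L - 4 o$ ($G{\left(L,o \right)} = - 4 \left(L + o\right) = - 4 L - 4 o$)
$255180 - G{\left(-413,-291 \right)} = 255180 - \left(\left(-4\right) \left(-413\right) - -1164\right) = 255180 - \left(1652 + 1164\right) = 255180 - 2816 = 252364$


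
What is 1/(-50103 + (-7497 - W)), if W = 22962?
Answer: -1/80562 ≈ -1.2413e-5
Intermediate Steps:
1/(-50103 + (-7497 - W)) = 1/(-50103 + (-7497 - 1*22962)) = 1/(-50103 + (-7497 - 22962)) = 1/(-50103 - 30459) = 1/(-80562) = -1/80562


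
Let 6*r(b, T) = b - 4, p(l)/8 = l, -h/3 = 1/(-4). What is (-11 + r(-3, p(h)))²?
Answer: 5329/36 ≈ 148.03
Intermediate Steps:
h = ¾ (h = -3/(-4) = -3*(-¼) = ¾ ≈ 0.75000)
p(l) = 8*l
r(b, T) = -⅔ + b/6 (r(b, T) = (b - 4)/6 = (-4 + b)/6 = -⅔ + b/6)
(-11 + r(-3, p(h)))² = (-11 + (-⅔ + (⅙)*(-3)))² = (-11 + (-⅔ - ½))² = (-11 - 7/6)² = (-73/6)² = 5329/36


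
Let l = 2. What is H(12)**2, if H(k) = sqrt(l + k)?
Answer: 14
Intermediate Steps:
H(k) = sqrt(2 + k)
H(12)**2 = (sqrt(2 + 12))**2 = (sqrt(14))**2 = 14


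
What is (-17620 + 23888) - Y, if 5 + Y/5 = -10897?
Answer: 60778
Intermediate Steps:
Y = -54510 (Y = -25 + 5*(-10897) = -25 - 54485 = -54510)
(-17620 + 23888) - Y = (-17620 + 23888) - 1*(-54510) = 6268 + 54510 = 60778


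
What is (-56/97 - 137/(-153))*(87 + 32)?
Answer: 33047/873 ≈ 37.854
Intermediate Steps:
(-56/97 - 137/(-153))*(87 + 32) = (-56*1/97 - 137*(-1/153))*119 = (-56/97 + 137/153)*119 = (4721/14841)*119 = 33047/873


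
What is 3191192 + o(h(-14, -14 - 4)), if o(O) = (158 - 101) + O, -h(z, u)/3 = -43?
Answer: 3191378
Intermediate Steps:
h(z, u) = 129 (h(z, u) = -3*(-43) = 129)
o(O) = 57 + O
3191192 + o(h(-14, -14 - 4)) = 3191192 + (57 + 129) = 3191192 + 186 = 3191378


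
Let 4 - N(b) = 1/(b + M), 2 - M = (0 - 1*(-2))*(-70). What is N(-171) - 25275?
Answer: -732858/29 ≈ -25271.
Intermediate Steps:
M = 142 (M = 2 - (0 - 1*(-2))*(-70) = 2 - (0 + 2)*(-70) = 2 - 2*(-70) = 2 - 1*(-140) = 2 + 140 = 142)
N(b) = 4 - 1/(142 + b) (N(b) = 4 - 1/(b + 142) = 4 - 1/(142 + b))
N(-171) - 25275 = (567 + 4*(-171))/(142 - 171) - 25275 = (567 - 684)/(-29) - 25275 = -1/29*(-117) - 25275 = 117/29 - 25275 = -732858/29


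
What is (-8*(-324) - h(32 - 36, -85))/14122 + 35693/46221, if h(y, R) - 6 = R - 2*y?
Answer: 89591867/93247566 ≈ 0.96080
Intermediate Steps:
h(y, R) = 6 + R - 2*y (h(y, R) = 6 + (R - 2*y) = 6 + R - 2*y)
(-8*(-324) - h(32 - 36, -85))/14122 + 35693/46221 = (-8*(-324) - (6 - 85 - 2*(32 - 36)))/14122 + 35693/46221 = (2592 - (6 - 85 - 2*(-4)))*(1/14122) + 35693*(1/46221) = (2592 - (6 - 85 + 8))*(1/14122) + 5099/6603 = (2592 - 1*(-71))*(1/14122) + 5099/6603 = (2592 + 71)*(1/14122) + 5099/6603 = 2663*(1/14122) + 5099/6603 = 2663/14122 + 5099/6603 = 89591867/93247566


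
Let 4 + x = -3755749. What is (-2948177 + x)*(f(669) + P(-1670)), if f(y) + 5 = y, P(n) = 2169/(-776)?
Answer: -1719876481675/388 ≈ -4.4327e+9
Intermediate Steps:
x = -3755753 (x = -4 - 3755749 = -3755753)
P(n) = -2169/776 (P(n) = 2169*(-1/776) = -2169/776)
f(y) = -5 + y
(-2948177 + x)*(f(669) + P(-1670)) = (-2948177 - 3755753)*((-5 + 669) - 2169/776) = -6703930*(664 - 2169/776) = -6703930*513095/776 = -1719876481675/388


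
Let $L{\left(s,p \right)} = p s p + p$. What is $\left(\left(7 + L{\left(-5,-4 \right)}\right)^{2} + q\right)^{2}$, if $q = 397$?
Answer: $40018276$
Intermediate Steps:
$L{\left(s,p \right)} = p + s p^{2}$ ($L{\left(s,p \right)} = s p^{2} + p = p + s p^{2}$)
$\left(\left(7 + L{\left(-5,-4 \right)}\right)^{2} + q\right)^{2} = \left(\left(7 - 4 \left(1 - -20\right)\right)^{2} + 397\right)^{2} = \left(\left(7 - 4 \left(1 + 20\right)\right)^{2} + 397\right)^{2} = \left(\left(7 - 84\right)^{2} + 397\right)^{2} = \left(\left(-77\right)^{2} + 397\right)^{2} = \left(5929 + 397\right)^{2} = 6326^{2} = 40018276$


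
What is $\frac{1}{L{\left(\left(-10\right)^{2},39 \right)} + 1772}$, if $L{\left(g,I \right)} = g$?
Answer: $\frac{1}{1872} \approx 0.00053419$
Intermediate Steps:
$\frac{1}{L{\left(\left(-10\right)^{2},39 \right)} + 1772} = \frac{1}{\left(-10\right)^{2} + 1772} = \frac{1}{100 + 1772} = \frac{1}{1872}$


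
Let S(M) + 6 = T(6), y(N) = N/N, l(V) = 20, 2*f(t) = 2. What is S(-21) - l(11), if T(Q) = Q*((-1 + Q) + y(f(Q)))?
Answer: 10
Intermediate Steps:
f(t) = 1 (f(t) = (½)*2 = 1)
y(N) = 1
T(Q) = Q² (T(Q) = Q*((-1 + Q) + 1) = Q*Q = Q²)
S(M) = 30 (S(M) = -6 + 6² = -6 + 36 = 30)
S(-21) - l(11) = 30 - 1*20 = 30 - 20 = 10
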